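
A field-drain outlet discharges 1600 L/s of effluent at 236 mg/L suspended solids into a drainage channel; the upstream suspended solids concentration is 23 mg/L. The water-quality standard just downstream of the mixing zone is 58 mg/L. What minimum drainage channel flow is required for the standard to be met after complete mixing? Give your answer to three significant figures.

Set C_mix = 58: (Q·23.00 + 1600·236.0) / (Q + 1600) = 58
→ Q = 1600·(236.0 − 58)/(58 − 23.00) = 8137 L/s.

8140 L/s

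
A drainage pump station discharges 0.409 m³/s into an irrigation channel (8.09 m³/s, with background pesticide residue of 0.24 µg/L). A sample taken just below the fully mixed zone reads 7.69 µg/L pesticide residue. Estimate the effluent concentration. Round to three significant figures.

Mass balance: 8.090·0.2400 + 0.4090·Cₑ = 8.499·7.690
→ Cₑ = (8.499·7.690 − 8.090·0.2400) / 0.4090 = 155.1 µg/L.

155 µg/L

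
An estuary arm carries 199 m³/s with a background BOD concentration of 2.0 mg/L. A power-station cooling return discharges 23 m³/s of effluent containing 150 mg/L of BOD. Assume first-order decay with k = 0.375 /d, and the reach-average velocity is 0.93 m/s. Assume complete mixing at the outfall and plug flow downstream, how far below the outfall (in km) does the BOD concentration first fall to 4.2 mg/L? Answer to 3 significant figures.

304 km

Conservation of mass: C = (199.0·2.000 + 23.00·150.0) / 222.0 = 3848/222.0 = 17.33 mg/L.
Set 17.33·exp(−k·t) = 4.2 → t = ln(17.33/4.2)/k = 326600 s = 90.72 h.
Distance = v·t = 0.93·326600 = 303700 m = 303.7 km.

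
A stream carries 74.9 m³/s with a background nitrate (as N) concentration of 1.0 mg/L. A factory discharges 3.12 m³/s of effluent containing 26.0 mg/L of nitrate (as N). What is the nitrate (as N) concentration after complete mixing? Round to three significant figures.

2.00 mg/L

Conservation of mass: C = (74.90·1.000 + 3.120·26.00) / 78.02 = 156.0/78.02 = 2.000 mg/L.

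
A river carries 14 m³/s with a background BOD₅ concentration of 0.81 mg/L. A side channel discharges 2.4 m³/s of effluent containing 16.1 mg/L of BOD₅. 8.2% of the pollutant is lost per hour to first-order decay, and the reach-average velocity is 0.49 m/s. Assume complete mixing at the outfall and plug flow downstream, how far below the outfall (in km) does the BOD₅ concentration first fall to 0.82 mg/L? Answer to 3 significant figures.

27.1 km

After mixing, C = (14.00·0.8100 + 2.400·16.10) / 16.40 = 49.98/16.40 = 3.048 mg/L.
8.2%/h lost → k = −ln(1 − 0.082) = 0.08556 h⁻¹.
Set 3.048·exp(−k·t) = 0.82 → t = ln(3.048/0.82)/k = 55240 s = 15.34 h.
Distance = v·t = 0.49·55240 = 27070 m = 27.07 km.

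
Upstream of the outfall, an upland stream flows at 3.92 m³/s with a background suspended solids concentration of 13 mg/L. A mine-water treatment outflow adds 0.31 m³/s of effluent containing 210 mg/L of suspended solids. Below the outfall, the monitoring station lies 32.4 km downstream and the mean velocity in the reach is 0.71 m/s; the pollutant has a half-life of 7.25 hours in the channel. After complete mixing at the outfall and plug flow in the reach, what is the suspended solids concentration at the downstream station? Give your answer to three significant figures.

Flow-weighted average: C = (3.920·13.00 + 0.3100·210.0) / 4.230 = 116.1/4.230 = 27.44 mg/L.
Travel time t = 32.4·1000 / 0.71 = 45630 s = 12.68 h.
Half-life 7.25 h → k = ln 2 / 7.25 = 0.09561 h⁻¹ = 2.295 d⁻¹.
First-order decay: C = 27.44·exp(−k·t) = 27.44·0.2976 = 8.166 mg/L.

8.17 mg/L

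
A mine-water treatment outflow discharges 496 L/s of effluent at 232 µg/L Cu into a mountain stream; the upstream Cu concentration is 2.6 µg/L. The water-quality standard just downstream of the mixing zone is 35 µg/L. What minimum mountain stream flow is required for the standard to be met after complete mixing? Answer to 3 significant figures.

Set C_mix = 35: (Q·2.600 + 496.0·232.0) / (Q + 496.0) = 35
→ Q = 496.0·(232.0 − 35)/(35 − 2.600) = 3016 L/s.

3020 L/s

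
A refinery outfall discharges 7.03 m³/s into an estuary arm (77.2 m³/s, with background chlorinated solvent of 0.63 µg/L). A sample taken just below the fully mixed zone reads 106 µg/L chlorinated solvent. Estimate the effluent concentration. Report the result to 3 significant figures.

Mass balance: 77.20·0.6300 + 7.030·Cₑ = 84.23·106.0
→ Cₑ = (84.23·106.0 − 77.20·0.6300) / 7.030 = 1263 µg/L.

1260 µg/L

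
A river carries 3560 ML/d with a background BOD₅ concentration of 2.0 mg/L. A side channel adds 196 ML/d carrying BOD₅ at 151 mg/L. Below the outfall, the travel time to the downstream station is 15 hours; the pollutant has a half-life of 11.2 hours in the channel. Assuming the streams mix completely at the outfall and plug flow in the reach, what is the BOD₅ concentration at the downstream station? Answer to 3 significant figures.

3.86 mg/L

Flow-weighted average: C = (3560·2.000 + 196.0·151.0) / 3756 = 36720/3756 = 9.775 mg/L.
Half-life 11.2 h → k = ln 2 / 11.2 = 0.06189 h⁻¹ = 1.485 d⁻¹.
Decay over the reach: 9.775·exp(−kt) = 9.775·0.3952 = 3.863 mg/L.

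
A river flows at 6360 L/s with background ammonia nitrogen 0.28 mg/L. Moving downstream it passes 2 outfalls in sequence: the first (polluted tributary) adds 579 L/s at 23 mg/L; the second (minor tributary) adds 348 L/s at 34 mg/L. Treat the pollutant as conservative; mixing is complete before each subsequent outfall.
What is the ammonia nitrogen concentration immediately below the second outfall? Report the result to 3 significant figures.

3.70 mg/L

Outfall 1: combined Q = 6939 L/s; C = (6360·0.2800 + 579.0·23.00)/6939 = 2.176 mg/L.
Outfall 2: combined Q = 7287 L/s; C = (6939·2.176 + 348.0·34.00)/7287 = 3.696 mg/L.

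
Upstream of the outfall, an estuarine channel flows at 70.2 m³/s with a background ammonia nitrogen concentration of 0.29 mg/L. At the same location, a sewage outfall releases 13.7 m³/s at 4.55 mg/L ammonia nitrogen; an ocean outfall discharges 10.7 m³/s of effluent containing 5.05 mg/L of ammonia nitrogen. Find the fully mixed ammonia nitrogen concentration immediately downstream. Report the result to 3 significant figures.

1.45 mg/L

Flow-weighted average: C = (70.20·0.2900 + 13.70·4.550 + 10.70·5.050) / 94.60 = 136.7/94.60 = 1.445 mg/L.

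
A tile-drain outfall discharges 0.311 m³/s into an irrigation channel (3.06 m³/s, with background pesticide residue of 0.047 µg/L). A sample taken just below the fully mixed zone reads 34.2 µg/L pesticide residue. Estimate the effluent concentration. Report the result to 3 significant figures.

370 µg/L

Mass balance: 3.060·0.04700 + 0.3110·Cₑ = 3.371·34.20
→ Cₑ = (3.371·34.20 − 3.060·0.04700) / 0.3110 = 370.2 µg/L.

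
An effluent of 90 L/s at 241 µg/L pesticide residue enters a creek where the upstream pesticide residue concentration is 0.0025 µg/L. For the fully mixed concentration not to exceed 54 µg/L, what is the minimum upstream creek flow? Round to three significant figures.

Set C_mix = 54: (Q·0.002500 + 90.00·241.0) / (Q + 90.00) = 54
→ Q = 90.00·(241.0 − 54)/(54 − 0.002500) = 311.7 L/s.

312 L/s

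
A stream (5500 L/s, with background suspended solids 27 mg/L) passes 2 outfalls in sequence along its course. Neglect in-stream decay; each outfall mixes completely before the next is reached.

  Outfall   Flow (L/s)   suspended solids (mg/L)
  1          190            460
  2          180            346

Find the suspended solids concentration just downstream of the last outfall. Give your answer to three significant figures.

After outfall 1: Q = 5500 + 190.0 = 5690 L/s; C = (5500·27.00 + 190.0·460.0)/5690 = 41.46 mg/L.
After outfall 2: Q = 5690 + 180.0 = 5870 L/s; C = (5690·41.46 + 180.0·346.0)/5870 = 50.80 mg/L.

50.8 mg/L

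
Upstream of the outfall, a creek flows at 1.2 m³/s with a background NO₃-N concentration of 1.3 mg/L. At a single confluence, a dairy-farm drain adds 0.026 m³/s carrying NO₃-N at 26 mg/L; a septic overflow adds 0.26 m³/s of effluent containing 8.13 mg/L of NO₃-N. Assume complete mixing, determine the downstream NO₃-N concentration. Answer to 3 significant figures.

2.93 mg/L

After mixing, C = (1.200·1.300 + 0.02600·26.00 + 0.2600·8.130) / 1.486 = 4.350/1.486 = 2.927 mg/L.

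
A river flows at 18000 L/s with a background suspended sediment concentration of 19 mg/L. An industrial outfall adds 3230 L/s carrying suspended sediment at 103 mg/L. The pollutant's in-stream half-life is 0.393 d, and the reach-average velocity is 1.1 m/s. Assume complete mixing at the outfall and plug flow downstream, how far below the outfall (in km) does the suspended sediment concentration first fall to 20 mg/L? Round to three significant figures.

After mixing, C = (18000·19.00 + 3230·103.0) / 21230 = 674700/21230 = 31.78 mg/L.
Half-life 0.393 d → k = ln 2 / 0.393 = 1.764 d⁻¹.
Set 31.78·exp(−k·t) = 20 → t = ln(31.78/20)/k = 22690 s = 6.302 h.
Distance = v·t = 1.1·22690 = 24950 m = 24.95 km.

25.0 km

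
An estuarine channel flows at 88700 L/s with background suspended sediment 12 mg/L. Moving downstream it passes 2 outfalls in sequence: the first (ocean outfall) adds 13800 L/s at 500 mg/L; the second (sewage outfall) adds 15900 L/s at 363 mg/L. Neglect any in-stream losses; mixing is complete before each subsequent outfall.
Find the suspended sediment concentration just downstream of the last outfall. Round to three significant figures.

116 mg/L

After outfall 1: Q = 88700 + 13800 = 102500 L/s; C = (88700·12.00 + 13800·500.0)/102500 = 77.70 mg/L.
After outfall 2: Q = 102500 + 15900 = 118400 L/s; C = (102500·77.70 + 15900·363.0)/118400 = 116.0 mg/L.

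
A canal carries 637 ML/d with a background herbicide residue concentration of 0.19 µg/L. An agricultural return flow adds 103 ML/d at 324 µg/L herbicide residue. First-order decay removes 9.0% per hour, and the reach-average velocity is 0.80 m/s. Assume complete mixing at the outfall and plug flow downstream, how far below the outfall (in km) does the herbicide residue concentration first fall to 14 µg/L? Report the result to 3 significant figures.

35.8 km

After mixing, C = (637.0·0.1900 + 103.0·324.0) / 740.0 = 33490/740.0 = 45.26 µg/L.
9.0%/h lost → k = −ln(1 − 0.09) = 0.09431 h⁻¹.
Set 45.26·exp(−k·t) = 14 → t = ln(45.26/14)/k = 44790 s = 12.44 h.
Distance = v·t = 0.80·44790 = 35830 m = 35.83 km.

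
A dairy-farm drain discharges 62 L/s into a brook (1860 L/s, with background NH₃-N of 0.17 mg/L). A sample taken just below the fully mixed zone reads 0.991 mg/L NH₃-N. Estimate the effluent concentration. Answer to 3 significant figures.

25.6 mg/L

Mass balance: 1860·0.1700 + 62.00·Cₑ = 1922·0.9910
→ Cₑ = (1922·0.9910 − 1860·0.1700) / 62.00 = 25.62 mg/L.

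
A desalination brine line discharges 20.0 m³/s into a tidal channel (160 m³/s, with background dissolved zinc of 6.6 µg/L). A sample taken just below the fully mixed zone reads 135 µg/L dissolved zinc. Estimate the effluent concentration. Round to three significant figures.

Mass balance: 160.0·6.600 + 20.00·Cₑ = 180.0·135.0
→ Cₑ = (180.0·135.0 − 160.0·6.600) / 20.00 = 1162 µg/L.

1160 µg/L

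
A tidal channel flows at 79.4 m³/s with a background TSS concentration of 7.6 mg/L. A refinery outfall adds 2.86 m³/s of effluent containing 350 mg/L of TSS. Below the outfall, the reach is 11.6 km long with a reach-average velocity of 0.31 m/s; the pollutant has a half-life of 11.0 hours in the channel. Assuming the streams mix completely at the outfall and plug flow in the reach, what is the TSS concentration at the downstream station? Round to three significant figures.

10.1 mg/L

Mixed concentration C = ΣQC/ΣQ = (79.40·7.600 + 2.860·350.0) / 82.26 = 1604/82.26 = 19.50 mg/L.
Travel time t = 11.6·1000 / 0.31 = 37420 s = 10.39 h.
Half-life 11.0 h → k = ln 2 / 11.0 = 0.06301 h⁻¹ = 1.512 d⁻¹.
Decay over the reach: 19.50·exp(−kt) = 19.50·0.5195 = 10.13 mg/L.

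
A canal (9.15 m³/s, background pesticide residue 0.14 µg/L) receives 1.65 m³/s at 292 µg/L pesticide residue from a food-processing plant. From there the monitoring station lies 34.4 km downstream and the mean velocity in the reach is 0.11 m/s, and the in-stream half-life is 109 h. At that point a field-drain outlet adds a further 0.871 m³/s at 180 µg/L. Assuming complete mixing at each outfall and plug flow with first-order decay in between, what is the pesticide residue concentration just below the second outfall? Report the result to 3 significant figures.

37.3 µg/L

Flow-weighted average: C = (9.150·0.1400 + 1.650·292.0) / 10.80 = 483.1/10.80 = 44.73 µg/L; combined flow 10.80 m³/s.
Travel time t = 34.4·1000 / 0.11 = 312700 s = 86.87 h.
Half-life 109 h → k = ln 2 / 109 = 0.006359 h⁻¹ = 0.1526 d⁻¹.
Applying C = C₀e^(−kt): 44.73 × 0.5756 = 25.74 µg/L.
At the second outfall, C = (10.80·25.74 + 0.8710·180.0) / (10.80 + 0.8710) = 37.26 µg/L.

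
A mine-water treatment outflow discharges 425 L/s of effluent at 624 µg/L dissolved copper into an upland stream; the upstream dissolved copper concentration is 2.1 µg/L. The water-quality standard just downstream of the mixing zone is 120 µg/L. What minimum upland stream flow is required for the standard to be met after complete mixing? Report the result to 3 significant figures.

Set C_mix = 120: (Q·2.100 + 425.0·624.0) / (Q + 425.0) = 120
→ Q = 425.0·(624.0 − 120)/(120 − 2.100) = 1817 L/s.

1820 L/s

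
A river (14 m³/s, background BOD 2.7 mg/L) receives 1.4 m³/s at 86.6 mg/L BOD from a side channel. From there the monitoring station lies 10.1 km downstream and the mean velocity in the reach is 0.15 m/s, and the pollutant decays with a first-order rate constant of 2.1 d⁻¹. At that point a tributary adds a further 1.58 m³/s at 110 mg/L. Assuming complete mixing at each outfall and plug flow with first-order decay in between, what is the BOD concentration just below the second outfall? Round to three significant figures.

Flow-weighted average: C = (14.00·2.700 + 1.400·86.60) / 15.40 = 159.0/15.40 = 10.33 mg/L; combined flow 15.40 m³/s.
Travel time t = 10.1·1000 / 0.15 = 67330 s = 18.70 h.
Decay over the reach: 10.33·exp(−kt) = 10.33·0.1946 = 2.010 mg/L.
At the second outfall, C = (15.40·2.010 + 1.580·110.0) / (15.40 + 1.580) = 12.06 mg/L.

12.1 mg/L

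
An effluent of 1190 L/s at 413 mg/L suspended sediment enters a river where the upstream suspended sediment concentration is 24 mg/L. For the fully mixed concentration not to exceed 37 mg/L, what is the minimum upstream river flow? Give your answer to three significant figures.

Set C_mix = 37: (Q·24.00 + 1190·413.0) / (Q + 1190) = 37
→ Q = 1190·(413.0 − 37)/(37 − 24.00) = 34420 L/s.

34400 L/s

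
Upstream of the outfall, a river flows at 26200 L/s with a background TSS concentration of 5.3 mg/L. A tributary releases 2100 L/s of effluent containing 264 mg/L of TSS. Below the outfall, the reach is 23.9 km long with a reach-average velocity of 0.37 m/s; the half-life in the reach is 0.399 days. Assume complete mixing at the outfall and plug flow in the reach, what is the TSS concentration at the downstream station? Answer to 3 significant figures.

6.68 mg/L

After mixing, C = (26200·5.300 + 2100·264.0) / 28300 = 693300/28300 = 24.50 mg/L.
Travel time t = 23.9·1000 / 0.37 = 64590 s = 17.94 h.
Half-life 0.399 d → k = ln 2 / 0.399 = 1.737 d⁻¹.
Decay over the reach: 24.50·exp(−kt) = 24.50·0.2729 = 6.684 mg/L.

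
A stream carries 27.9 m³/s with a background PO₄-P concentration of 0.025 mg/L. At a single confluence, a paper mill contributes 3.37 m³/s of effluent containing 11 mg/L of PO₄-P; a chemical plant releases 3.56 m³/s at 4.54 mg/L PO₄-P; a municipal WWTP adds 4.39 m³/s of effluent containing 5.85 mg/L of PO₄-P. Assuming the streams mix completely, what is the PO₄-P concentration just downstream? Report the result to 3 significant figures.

2.03 mg/L

Flow-weighted average: C = (27.90·0.02500 + 3.370·11.00 + 3.560·4.540 + 4.390·5.850) / 39.22 = 79.61/39.22 = 2.030 mg/L.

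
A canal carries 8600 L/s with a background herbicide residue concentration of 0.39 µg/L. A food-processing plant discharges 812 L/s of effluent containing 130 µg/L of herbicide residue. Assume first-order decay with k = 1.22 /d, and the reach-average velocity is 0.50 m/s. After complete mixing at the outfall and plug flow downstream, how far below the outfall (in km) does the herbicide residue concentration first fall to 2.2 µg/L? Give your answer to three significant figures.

58.8 km

After mixing, C = (8600·0.3900 + 812.0·130.0) / 9412 = 108900/9412 = 11.57 µg/L.
Set 11.57·exp(−k·t) = 2.2 → t = ln(11.57/2.2)/k = 117600 s = 32.66 h.
Distance = v·t = 0.50·117600 = 58780 m = 58.78 km.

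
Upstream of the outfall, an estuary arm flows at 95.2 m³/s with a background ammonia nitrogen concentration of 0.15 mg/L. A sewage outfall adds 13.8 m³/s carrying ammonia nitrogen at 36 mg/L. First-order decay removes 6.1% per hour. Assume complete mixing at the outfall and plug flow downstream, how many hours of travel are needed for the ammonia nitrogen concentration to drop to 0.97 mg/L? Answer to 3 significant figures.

25.0 h

Conservation of mass: C = (95.20·0.1500 + 13.80·36.00) / 109.0 = 511.1/109.0 = 4.689 mg/L.
6.1%/h lost → k = −ln(1 − 0.061) = 0.06294 h⁻¹.
4.689·exp(−k·t) = 0.97 → t = ln(4.689/0.97)/k = 90120 s = 25.03 h.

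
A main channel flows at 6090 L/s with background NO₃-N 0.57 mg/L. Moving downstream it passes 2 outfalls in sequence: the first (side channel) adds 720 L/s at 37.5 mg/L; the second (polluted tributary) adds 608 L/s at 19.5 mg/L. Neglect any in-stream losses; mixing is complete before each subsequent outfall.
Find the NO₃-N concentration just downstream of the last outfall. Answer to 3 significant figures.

Outfall 1: combined Q = 6810 L/s; C = (6090·0.5700 + 720.0·37.50)/6810 = 4.474 mg/L.
Outfall 2: combined Q = 7418 L/s; C = (6810·4.474 + 608.0·19.50)/7418 = 5.706 mg/L.

5.71 mg/L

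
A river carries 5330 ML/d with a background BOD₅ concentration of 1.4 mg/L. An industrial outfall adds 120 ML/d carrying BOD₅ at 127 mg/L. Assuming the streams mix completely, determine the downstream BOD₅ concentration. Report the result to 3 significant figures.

4.17 mg/L

Conservation of mass: C = (5330·1.400 + 120.0·127.0) / 5450 = 22700/5450 = 4.166 mg/L.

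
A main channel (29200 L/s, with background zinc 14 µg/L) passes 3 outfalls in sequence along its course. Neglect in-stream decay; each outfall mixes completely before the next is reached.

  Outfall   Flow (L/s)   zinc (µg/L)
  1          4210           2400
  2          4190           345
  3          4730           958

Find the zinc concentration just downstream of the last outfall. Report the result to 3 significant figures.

Below outfall 1: Q → 33410 L/s, C = (29200·14.00 + 4210·2400)/33410 = 314.7 µg/L.
Below outfall 2: Q → 37600 L/s, C = (33410·314.7 + 4190·345.0)/37600 = 318.0 µg/L.
Below outfall 3: Q → 42330 L/s, C = (37600·318.0 + 4730·958.0)/42330 = 389.6 µg/L.

390 µg/L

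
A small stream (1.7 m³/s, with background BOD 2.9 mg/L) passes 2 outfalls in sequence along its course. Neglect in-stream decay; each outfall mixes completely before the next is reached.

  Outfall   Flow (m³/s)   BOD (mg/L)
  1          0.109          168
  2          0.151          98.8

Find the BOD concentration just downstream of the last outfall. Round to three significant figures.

Below outfall 1: Q → 1.809 m³/s, C = (1.700·2.900 + 0.1090·168.0)/1.809 = 12.85 mg/L.
Below outfall 2: Q → 1.960 m³/s, C = (1.809·12.85 + 0.1510·98.80)/1.960 = 19.47 mg/L.

19.5 mg/L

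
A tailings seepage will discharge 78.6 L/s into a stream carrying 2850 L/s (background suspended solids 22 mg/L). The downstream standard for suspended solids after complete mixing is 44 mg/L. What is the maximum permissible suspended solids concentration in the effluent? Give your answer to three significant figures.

At the limit, (Qr·Cr + Qe·Cₑ)/(Qr + Qe) = 44:
Cₑ = (2929·44 − 2850·22.00) / 78.60 = 841.7 mg/L.

842 mg/L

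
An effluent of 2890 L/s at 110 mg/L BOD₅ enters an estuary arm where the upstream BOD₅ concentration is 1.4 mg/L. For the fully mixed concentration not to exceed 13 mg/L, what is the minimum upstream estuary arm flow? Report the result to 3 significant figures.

Set C_mix = 13: (Q·1.400 + 2890·110.0) / (Q + 2890) = 13
→ Q = 2890·(110.0 − 13)/(13 − 1.400) = 24170 L/s.

24200 L/s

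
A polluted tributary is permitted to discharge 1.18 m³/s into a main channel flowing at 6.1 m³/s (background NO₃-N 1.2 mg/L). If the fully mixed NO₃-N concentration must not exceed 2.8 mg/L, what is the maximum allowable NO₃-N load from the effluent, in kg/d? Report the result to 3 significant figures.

Mass balance at the limit: 6.100·1.200 + 1.180·Cₑ = 7.280·2.8 → Cₑ = 11.07 mg/L.
Load = 1.180 m³/s × 11.07 g/m³ × 86 400 s/d = 1129 kg/d.

1130 kg/d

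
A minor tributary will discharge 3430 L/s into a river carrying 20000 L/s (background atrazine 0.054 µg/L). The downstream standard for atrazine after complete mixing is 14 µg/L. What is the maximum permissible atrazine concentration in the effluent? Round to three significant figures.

At the limit, (Qr·Cr + Qe·Cₑ)/(Qr + Qe) = 14:
Cₑ = (23430·14 − 20000·0.05400) / 3430 = 95.32 µg/L.

95.3 µg/L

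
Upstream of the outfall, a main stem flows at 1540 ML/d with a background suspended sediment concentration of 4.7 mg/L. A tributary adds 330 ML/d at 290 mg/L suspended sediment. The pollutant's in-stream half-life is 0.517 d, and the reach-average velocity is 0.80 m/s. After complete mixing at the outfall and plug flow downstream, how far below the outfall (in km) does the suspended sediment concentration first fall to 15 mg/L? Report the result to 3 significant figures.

Flow-weighted average: C = (1540·4.700 + 330.0·290.0) / 1870 = 102900/1870 = 55.05 mg/L.
Half-life 0.517 d → k = ln 2 / 0.517 = 1.341 d⁻¹.
Set 55.05·exp(−k·t) = 15 → t = ln(55.05/15)/k = 83790 s = 23.27 h.
Distance = v·t = 0.80·83790 = 67030 m = 67.03 km.

67.0 km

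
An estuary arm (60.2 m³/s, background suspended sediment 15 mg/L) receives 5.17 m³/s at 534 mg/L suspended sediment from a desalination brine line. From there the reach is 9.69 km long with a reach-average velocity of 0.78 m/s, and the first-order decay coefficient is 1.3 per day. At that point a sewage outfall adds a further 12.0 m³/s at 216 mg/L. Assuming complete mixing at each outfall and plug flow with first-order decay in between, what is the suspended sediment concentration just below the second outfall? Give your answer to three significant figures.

72.8 mg/L

Mass balance: C = (60.20·15.00 + 5.170·534.0) / 65.37 = 3664/65.37 = 56.05 mg/L; combined flow 65.37 m³/s.
Travel time t = 9.69·1000 / 0.78 = 12420 s = 3.451 h.
Applying C = C₀e^(−kt): 56.05 × 0.8295 = 46.49 mg/L.
At the second outfall, C = (65.37·46.49 + 12.00·216.0) / (65.37 + 12.00) = 72.78 mg/L.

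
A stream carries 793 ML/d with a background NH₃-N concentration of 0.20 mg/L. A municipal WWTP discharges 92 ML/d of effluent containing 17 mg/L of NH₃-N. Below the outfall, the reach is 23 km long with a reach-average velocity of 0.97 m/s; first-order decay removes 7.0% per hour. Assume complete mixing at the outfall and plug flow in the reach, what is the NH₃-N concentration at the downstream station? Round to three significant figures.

Mass balance: C = (793.0·0.2000 + 92.00·17.00) / 885.0 = 1723/885.0 = 1.946 mg/L.
Travel time t = 23·1000 / 0.97 = 23710 s = 6.586 h.
7.0%/h lost → k = −ln(1 − 0.07) = 0.07257 h⁻¹.
Decay over the reach: 1.946·exp(−kt) = 1.946·0.6200 = 1.207 mg/L.

1.21 mg/L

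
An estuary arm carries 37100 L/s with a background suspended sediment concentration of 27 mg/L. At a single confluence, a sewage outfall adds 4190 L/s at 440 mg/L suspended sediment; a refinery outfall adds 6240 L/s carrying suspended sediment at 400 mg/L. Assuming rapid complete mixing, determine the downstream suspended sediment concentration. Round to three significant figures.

Conservation of mass: C = (37100·27.00 + 4190·440.0 + 6240·400.0) / 47530 = 5341000/47530 = 112.4 mg/L.

112 mg/L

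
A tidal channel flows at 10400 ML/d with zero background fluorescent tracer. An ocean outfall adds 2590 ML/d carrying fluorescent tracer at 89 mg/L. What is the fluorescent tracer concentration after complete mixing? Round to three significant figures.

17.7 mg/L

After mixing, C = (10400·0 + 2590·89.00) / 12990 = 230500/12990 = 17.75 mg/L.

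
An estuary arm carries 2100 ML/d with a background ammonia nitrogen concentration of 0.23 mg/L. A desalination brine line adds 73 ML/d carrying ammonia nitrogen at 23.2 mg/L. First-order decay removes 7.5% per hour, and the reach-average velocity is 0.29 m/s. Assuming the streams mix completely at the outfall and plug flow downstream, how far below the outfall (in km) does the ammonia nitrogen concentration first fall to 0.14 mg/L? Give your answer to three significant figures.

After mixing, C = (2100·0.2300 + 73.00·23.20) / 2173 = 2177/2173 = 1.002 mg/L.
7.5%/h lost → k = −ln(1 − 0.075) = 0.07796 h⁻¹.
Set 1.002·exp(−k·t) = 0.14 → t = ln(1.002/0.14)/k = 90860 s = 25.24 h.
Distance = v·t = 0.29·90860 = 26350 m = 26.35 km.

26.4 km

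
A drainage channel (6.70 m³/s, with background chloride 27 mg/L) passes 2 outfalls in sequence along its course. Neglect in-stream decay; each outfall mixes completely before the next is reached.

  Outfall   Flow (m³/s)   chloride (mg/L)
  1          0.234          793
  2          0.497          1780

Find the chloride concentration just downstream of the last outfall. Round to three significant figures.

168 mg/L

Outfall 1: combined Q = 6.934 m³/s; C = (6.700·27.00 + 0.2340·793.0)/6.934 = 52.85 mg/L.
Outfall 2: combined Q = 7.431 m³/s; C = (6.934·52.85 + 0.4970·1780)/7.431 = 168.4 mg/L.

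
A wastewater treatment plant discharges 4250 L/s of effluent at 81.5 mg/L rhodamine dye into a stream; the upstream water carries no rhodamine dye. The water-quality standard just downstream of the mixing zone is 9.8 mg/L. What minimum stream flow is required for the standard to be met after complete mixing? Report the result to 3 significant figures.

31100 L/s

Set C_mix = 9.8: (Q·0 + 4250·81.50) / (Q + 4250) = 9.8
→ Q = 4250·(81.50 − 9.8)/(9.8 − 0) = 31090 L/s.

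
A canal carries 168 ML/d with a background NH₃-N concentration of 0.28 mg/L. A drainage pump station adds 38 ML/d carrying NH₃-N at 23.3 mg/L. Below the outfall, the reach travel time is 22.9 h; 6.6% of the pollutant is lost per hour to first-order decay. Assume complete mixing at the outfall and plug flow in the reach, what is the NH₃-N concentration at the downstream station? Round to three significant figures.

Flow-weighted average: C = (168.0·0.2800 + 38.00·23.30) / 206.0 = 932.4/206.0 = 4.526 mg/L.
6.6%/h lost → k = −ln(1 − 0.066) = 0.06828 h⁻¹.
After decay, C = 4.526 × e^(−kt) = 4.526 × 0.2094 = 0.9478 mg/L.

0.948 mg/L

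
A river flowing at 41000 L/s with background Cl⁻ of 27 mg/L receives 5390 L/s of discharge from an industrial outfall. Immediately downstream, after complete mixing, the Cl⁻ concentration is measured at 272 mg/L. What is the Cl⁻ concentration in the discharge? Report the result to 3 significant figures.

2140 mg/L

Mass balance: 41000·27.00 + 5390·Cₑ = 46390·272.0
→ Cₑ = (46390·272.0 − 41000·27.00) / 5390 = 2136 mg/L.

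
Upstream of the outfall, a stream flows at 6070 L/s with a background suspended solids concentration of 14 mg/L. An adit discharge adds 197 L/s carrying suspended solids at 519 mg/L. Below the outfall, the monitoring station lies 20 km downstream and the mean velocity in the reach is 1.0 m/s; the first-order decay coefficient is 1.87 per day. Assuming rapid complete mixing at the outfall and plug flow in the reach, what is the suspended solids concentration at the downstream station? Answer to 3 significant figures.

19.4 mg/L

Flow-weighted average: C = (6070·14.00 + 197.0·519.0) / 6267 = 187200/6267 = 29.87 mg/L.
Travel time t = 20·1000 / 1.0 = 20000 s = 5.556 h.
Decay over the reach: 29.87·exp(−kt) = 29.87·0.6486 = 19.38 mg/L.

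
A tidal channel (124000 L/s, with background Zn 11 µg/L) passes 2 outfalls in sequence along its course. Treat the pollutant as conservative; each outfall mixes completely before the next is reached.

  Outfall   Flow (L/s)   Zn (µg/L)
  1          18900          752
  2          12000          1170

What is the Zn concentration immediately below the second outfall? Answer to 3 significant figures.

191 µg/L

Outfall 1: combined Q = 142900 L/s; C = (124000·11.00 + 18900·752.0)/142900 = 109.0 µg/L.
Outfall 2: combined Q = 154900 L/s; C = (142900·109.0 + 12000·1170)/154900 = 191.2 µg/L.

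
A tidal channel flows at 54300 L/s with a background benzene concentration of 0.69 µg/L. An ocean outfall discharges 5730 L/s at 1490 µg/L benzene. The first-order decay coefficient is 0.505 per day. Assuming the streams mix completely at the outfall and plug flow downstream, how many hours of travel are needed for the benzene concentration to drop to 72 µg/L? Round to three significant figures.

32.6 h

Mixed concentration C = ΣQC/ΣQ = (54300·0.6900 + 5730·1490) / 60030 = 8575000/60030 = 142.8 µg/L.
142.8·exp(−k·t) = 72 → t = ln(142.8/72)/k = 117200 s = 32.56 h.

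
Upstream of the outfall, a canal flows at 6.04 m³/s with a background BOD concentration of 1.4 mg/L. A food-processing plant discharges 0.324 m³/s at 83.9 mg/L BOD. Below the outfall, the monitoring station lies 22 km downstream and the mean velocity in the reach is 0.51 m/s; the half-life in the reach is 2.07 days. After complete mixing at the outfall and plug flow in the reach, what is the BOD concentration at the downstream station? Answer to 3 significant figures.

4.74 mg/L

After mixing, C = (6.040·1.400 + 0.3240·83.90) / 6.364 = 35.64/6.364 = 5.600 mg/L.
Travel time t = 22·1000 / 0.51 = 43140 s = 11.98 h.
Half-life 2.07 d → k = ln 2 / 2.07 = 0.3349 d⁻¹.
Applying C = C₀e^(−kt): 5.600 × 0.8460 = 4.738 mg/L.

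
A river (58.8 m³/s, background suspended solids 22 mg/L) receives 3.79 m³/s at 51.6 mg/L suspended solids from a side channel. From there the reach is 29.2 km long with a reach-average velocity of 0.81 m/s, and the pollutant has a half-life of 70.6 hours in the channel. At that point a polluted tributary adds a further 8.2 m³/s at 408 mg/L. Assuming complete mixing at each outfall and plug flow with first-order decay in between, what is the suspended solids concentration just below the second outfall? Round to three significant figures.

Mixed concentration C = ΣQC/ΣQ = (58.80·22.00 + 3.790·51.60) / 62.59 = 1489/62.59 = 23.79 mg/L; combined flow 62.59 m³/s.
Travel time t = 29.2·1000 / 0.81 = 36050 s = 10.01 h.
Half-life 70.6 h → k = ln 2 / 70.6 = 0.009818 h⁻¹ = 0.2356 d⁻¹.
After decay, C = 23.79 × e^(−kt) = 23.79 × 0.9064 = 21.56 mg/L.
Second outfall: C = (62.59·21.56 + 8.200·408.0)/70.79 = 66.33 mg/L.

66.3 mg/L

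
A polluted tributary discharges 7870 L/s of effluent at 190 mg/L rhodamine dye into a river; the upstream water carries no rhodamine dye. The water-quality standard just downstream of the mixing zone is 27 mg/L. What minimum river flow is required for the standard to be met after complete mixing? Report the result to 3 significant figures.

47500 L/s

Set C_mix = 27: (Q·0 + 7870·190.0) / (Q + 7870) = 27
→ Q = 7870·(190.0 − 27)/(27 − 0) = 47510 L/s.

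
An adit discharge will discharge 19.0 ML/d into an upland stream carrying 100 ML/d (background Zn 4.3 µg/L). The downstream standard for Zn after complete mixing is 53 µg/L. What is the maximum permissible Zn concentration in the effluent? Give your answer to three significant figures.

At the limit, (Qr·Cr + Qe·Cₑ)/(Qr + Qe) = 53:
Cₑ = (119.0·53 − 100.0·4.300) / 19.00 = 309.3 µg/L.

309 µg/L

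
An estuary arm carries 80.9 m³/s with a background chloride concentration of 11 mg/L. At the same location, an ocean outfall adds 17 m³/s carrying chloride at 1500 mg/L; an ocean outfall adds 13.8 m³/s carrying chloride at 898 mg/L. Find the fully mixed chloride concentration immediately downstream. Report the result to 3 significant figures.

Flow-weighted average: C = (80.90·11.00 + 17.00·1500 + 13.80·898.0) / 111.7 = 38780/111.7 = 347.2 mg/L.

347 mg/L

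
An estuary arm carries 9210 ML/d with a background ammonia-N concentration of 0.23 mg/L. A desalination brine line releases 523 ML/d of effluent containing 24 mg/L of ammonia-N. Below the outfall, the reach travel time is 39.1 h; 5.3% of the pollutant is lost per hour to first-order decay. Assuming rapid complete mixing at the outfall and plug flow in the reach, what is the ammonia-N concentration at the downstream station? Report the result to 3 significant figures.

Flow-weighted average: C = (9210·0.2300 + 523.0·24.00) / 9733 = 14670/9733 = 1.507 mg/L.
5.3%/h lost → k = −ln(1 − 0.053) = 0.05446 h⁻¹.
After decay, C = 1.507 × e^(−kt) = 1.507 × 0.1189 = 0.1793 mg/L.

0.179 mg/L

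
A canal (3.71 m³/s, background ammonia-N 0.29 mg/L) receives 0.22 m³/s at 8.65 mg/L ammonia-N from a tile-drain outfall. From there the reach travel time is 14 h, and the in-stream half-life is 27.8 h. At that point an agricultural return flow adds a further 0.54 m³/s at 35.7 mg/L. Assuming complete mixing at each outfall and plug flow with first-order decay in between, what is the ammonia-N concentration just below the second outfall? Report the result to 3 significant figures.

Conservation of mass: C = (3.710·0.2900 + 0.2200·8.650) / 3.930 = 2.979/3.930 = 0.7580 mg/L; combined flow 3.930 m³/s.
Half-life 27.8 h → k = ln 2 / 27.8 = 0.02493 h⁻¹ = 0.5984 d⁻¹.
First-order decay: C = 0.7580·exp(−k·t) = 0.7580·0.7053 = 0.5346 mg/L.
At the second outfall, C = (3.930·0.5346 + 0.5400·35.70) / (3.930 + 0.5400) = 4.783 mg/L.

4.78 mg/L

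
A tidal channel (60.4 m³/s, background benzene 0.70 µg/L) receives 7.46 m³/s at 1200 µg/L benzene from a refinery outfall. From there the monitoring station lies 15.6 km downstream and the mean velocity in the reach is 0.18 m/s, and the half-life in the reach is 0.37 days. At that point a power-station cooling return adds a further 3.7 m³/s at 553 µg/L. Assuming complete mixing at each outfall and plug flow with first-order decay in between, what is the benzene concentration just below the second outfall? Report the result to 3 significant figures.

47.8 µg/L

Flow-weighted average: C = (60.40·0.7000 + 7.460·1200) / 67.86 = 8994/67.86 = 132.5 µg/L; combined flow 67.86 m³/s.
Travel time t = 15.6·1000 / 0.18 = 86670 s = 24.07 h.
Half-life 0.37 d → k = ln 2 / 0.37 = 1.873 d⁻¹.
Applying C = C₀e^(−kt): 132.5 × 0.1527 = 20.24 µg/L.
Second outfall: C = (67.86·20.24 + 3.700·553.0)/71.56 = 47.79 µg/L.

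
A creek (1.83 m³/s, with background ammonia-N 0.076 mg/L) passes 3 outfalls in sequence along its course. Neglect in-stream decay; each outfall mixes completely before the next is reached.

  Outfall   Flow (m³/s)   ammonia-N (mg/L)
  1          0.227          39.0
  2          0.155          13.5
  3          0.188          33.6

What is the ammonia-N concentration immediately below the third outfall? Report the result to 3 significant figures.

Below outfall 1: Q → 2.057 m³/s, C = (1.830·0.07600 + 0.2270·39.00)/2.057 = 4.371 mg/L.
Below outfall 2: Q → 2.212 m³/s, C = (2.057·4.371 + 0.1550·13.50)/2.212 = 5.011 mg/L.
Below outfall 3: Q → 2.400 m³/s, C = (2.212·5.011 + 0.1880·33.60)/2.400 = 7.251 mg/L.

7.25 mg/L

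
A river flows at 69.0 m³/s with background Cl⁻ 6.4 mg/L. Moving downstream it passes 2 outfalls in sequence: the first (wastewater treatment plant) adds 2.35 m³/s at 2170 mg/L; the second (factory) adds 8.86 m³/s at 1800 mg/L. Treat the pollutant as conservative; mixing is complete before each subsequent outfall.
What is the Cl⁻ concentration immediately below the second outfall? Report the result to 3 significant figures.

268 mg/L

After outfall 1: Q = 69.00 + 2.350 = 71.35 m³/s; C = (69.00·6.400 + 2.350·2170)/71.35 = 77.66 mg/L.
After outfall 2: Q = 71.35 + 8.860 = 80.21 m³/s; C = (71.35·77.66 + 8.860·1800)/80.21 = 267.9 mg/L.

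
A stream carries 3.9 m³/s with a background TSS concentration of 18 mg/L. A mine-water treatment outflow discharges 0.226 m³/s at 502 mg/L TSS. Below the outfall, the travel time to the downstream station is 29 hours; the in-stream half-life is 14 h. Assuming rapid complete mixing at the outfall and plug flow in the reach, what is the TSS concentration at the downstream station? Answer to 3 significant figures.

Mixed concentration C = ΣQC/ΣQ = (3.900·18.00 + 0.2260·502.0) / 4.126 = 183.7/4.126 = 44.51 mg/L.
Half-life 14 h → k = ln 2 / 14 = 0.04951 h⁻¹ = 1.188 d⁻¹.
First-order decay: C = 44.51·exp(−k·t) = 44.51·0.2379 = 10.59 mg/L.

10.6 mg/L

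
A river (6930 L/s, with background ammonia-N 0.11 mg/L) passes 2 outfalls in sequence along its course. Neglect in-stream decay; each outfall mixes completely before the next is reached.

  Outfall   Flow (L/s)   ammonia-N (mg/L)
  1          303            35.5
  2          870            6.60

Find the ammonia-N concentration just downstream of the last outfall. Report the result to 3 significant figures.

Outfall 1: combined Q = 7233 L/s; C = (6930·0.1100 + 303.0·35.50)/7233 = 1.593 mg/L.
Outfall 2: combined Q = 8103 L/s; C = (7233·1.593 + 870.0·6.600)/8103 = 2.130 mg/L.

2.13 mg/L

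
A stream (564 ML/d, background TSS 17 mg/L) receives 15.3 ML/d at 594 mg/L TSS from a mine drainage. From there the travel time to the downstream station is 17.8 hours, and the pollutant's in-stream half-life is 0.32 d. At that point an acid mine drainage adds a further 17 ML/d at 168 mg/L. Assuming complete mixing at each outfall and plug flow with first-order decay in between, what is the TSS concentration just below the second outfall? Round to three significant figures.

11.1 mg/L

After mixing, C = (564.0·17.00 + 15.30·594.0) / 579.3 = 18680/579.3 = 32.24 mg/L; combined flow 579.3 ML/d.
Half-life 0.32 d → k = ln 2 / 0.32 = 2.166 d⁻¹.
After decay, C = 32.24 × e^(−kt) = 32.24 × 0.2006 = 6.467 mg/L.
At the second outfall, C = (579.3·6.467 + 17.00·168.0) / (579.3 + 17.00) = 11.07 mg/L.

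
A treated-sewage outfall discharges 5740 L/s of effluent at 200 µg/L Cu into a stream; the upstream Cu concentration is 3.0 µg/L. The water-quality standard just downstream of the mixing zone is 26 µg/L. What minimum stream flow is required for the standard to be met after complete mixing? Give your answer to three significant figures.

Set C_mix = 26: (Q·3.000 + 5740·200.0) / (Q + 5740) = 26
→ Q = 5740·(200.0 − 26)/(26 − 3.000) = 43420 L/s.

43400 L/s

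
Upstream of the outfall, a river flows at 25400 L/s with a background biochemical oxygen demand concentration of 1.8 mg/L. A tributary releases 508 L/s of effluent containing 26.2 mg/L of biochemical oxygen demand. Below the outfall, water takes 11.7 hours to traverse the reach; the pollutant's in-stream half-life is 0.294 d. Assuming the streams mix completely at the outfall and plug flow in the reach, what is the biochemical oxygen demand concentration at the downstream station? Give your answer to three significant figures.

0.722 mg/L

Conservation of mass: C = (25400·1.800 + 508.0·26.20) / 25910 = 59030/25910 = 2.278 mg/L.
Half-life 0.294 d → k = ln 2 / 0.294 = 2.358 d⁻¹.
After decay, C = 2.278 × e^(−kt) = 2.278 × 0.3168 = 0.7219 mg/L.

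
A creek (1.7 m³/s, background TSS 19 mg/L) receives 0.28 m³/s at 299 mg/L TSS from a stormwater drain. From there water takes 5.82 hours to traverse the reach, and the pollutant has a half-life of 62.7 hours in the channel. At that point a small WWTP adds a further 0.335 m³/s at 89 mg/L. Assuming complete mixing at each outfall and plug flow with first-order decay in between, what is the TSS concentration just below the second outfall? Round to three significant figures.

59.9 mg/L

Flow-weighted average: C = (1.700·19.00 + 0.2800·299.0) / 1.980 = 116.0/1.980 = 58.60 mg/L; combined flow 1.980 m³/s.
Half-life 62.7 h → k = ln 2 / 62.7 = 0.01105 h⁻¹ = 0.2653 d⁻¹.
Applying C = C₀e^(−kt): 58.60 × 0.9377 = 54.94 mg/L.
At the second outfall, C = (1.980·54.94 + 0.3350·89.00) / (1.980 + 0.3350) = 59.87 mg/L.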